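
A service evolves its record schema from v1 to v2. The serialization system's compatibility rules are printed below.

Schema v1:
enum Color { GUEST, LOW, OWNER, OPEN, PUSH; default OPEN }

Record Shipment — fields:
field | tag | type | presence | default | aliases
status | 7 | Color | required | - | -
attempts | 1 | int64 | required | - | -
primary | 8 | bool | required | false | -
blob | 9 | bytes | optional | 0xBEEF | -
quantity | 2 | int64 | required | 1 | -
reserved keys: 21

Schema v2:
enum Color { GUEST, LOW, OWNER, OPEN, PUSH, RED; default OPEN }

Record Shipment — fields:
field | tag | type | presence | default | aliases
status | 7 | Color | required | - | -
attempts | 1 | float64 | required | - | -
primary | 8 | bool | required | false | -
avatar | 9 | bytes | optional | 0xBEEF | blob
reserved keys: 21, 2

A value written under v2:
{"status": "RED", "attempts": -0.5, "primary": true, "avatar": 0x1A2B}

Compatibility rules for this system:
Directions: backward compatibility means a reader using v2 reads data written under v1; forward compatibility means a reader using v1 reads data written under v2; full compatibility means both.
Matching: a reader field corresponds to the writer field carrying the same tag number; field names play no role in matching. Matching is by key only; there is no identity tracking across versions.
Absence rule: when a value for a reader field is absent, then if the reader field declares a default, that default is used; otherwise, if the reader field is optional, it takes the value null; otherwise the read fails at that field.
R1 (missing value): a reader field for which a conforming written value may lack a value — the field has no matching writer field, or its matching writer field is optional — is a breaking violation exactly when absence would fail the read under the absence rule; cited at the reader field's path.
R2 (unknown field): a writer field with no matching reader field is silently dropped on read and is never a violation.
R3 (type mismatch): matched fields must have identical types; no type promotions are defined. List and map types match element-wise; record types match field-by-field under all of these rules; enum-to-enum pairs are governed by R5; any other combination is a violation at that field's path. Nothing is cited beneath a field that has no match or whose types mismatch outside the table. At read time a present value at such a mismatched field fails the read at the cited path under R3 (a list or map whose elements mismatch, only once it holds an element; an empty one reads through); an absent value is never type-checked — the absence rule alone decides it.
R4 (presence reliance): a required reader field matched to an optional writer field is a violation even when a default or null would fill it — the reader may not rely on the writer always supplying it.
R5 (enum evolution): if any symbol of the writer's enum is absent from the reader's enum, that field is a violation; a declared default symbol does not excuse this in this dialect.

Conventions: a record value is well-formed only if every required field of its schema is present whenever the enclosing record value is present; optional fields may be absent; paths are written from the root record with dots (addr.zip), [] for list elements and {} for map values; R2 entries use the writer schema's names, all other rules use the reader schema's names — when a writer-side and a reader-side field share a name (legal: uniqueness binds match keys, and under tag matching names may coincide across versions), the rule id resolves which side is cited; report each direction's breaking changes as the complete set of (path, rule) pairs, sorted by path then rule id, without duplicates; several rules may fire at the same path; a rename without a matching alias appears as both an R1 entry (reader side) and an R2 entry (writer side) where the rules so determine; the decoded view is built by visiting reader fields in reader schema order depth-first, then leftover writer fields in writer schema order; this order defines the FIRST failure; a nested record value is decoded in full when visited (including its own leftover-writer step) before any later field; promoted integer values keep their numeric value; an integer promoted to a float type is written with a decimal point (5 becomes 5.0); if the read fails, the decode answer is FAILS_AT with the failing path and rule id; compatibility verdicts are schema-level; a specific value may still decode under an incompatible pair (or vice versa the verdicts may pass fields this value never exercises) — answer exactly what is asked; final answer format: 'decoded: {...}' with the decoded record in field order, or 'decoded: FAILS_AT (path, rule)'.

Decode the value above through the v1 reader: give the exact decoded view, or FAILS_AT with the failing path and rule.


decoded: FAILS_AT (status, R5)

the writer's type comes first in each Shipment pair
decode walk for Shipment under reader schema v1:
  read fails at status under R5
  => FAILS_AT (status, R5)
the other Shipment changes do not affect what is asked:
  field attempts in record Shipment: type int64 changed to float64 -> schema-level compatibility only; this Shipment value's decode is unchanged
  removed field quantity from record Shipment (its key 2 joins the reserved list) -> triggers nothing under the printed rules; the Shipment answer is the same either way
  renamed field blob to avatar in record Shipment (alias blob declared on the renamed field) -> triggers nothing under the printed rules; the Shipment answer is the same either way


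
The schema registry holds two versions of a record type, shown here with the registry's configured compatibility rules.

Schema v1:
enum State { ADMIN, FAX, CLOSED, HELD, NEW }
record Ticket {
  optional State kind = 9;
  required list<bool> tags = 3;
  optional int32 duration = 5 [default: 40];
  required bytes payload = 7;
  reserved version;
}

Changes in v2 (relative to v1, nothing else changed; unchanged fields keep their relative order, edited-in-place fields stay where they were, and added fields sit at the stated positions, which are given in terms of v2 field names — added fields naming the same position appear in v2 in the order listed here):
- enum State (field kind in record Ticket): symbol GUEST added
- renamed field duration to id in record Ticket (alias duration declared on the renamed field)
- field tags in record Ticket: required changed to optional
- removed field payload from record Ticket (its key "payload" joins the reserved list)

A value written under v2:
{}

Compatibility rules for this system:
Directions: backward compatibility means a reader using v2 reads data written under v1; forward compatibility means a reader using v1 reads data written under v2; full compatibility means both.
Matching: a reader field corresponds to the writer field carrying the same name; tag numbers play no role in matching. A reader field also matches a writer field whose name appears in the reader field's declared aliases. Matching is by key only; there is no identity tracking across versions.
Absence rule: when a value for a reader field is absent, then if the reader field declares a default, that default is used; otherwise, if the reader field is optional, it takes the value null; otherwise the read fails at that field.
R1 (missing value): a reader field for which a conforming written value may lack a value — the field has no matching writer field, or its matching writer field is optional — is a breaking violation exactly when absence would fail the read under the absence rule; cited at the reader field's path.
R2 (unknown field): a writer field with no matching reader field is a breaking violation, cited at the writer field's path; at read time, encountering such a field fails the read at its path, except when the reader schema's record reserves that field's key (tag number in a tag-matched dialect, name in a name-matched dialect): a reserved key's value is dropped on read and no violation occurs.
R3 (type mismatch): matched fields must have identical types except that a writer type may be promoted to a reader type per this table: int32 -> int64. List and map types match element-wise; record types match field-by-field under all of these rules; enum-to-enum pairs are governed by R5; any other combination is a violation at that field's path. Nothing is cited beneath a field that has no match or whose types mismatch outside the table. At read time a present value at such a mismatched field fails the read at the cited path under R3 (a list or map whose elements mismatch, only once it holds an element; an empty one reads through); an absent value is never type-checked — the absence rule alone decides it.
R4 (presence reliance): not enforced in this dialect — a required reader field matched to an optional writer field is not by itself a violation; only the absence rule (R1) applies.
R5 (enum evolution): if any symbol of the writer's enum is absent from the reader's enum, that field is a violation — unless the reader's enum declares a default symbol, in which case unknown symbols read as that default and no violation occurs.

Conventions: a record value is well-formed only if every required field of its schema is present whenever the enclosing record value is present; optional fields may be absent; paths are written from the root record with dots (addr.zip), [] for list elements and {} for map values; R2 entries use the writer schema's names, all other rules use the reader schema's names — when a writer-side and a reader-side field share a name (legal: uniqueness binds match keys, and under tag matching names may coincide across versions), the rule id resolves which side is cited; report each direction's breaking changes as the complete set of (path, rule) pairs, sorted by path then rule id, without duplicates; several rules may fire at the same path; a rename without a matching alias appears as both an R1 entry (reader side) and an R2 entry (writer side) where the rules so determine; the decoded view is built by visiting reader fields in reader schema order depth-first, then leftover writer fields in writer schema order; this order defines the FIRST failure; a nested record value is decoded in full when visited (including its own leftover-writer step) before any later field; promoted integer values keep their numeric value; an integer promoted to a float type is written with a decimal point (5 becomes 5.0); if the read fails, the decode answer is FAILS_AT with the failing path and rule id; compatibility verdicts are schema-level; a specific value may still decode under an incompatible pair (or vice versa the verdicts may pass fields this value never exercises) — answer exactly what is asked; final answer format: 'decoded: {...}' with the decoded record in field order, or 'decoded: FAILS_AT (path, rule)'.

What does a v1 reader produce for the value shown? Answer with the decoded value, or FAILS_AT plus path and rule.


decoded: FAILS_AT (tags, R1)

the writer's type comes first in each Ticket pair
decoding the Ticket value with the v1 reader:
  kind := null (not supplied -> null)
  read fails at tags under R1 (no fill)
  => FAILS_AT (tags, R1)
the rest of the Ticket diff is inert for this question:
  enum State (field kind in record Ticket): symbol GUEST added -> schema-level compatibility only; this Ticket value's decode is unchanged
  renamed field duration to id in record Ticket (alias duration declared on the renamed field) -> schema-level compatibility only; this Ticket value's decode is unchanged
  removed field payload from record Ticket (its key "payload" joins the reserved list) -> schema-level compatibility only; this Ticket value's decode is unchanged


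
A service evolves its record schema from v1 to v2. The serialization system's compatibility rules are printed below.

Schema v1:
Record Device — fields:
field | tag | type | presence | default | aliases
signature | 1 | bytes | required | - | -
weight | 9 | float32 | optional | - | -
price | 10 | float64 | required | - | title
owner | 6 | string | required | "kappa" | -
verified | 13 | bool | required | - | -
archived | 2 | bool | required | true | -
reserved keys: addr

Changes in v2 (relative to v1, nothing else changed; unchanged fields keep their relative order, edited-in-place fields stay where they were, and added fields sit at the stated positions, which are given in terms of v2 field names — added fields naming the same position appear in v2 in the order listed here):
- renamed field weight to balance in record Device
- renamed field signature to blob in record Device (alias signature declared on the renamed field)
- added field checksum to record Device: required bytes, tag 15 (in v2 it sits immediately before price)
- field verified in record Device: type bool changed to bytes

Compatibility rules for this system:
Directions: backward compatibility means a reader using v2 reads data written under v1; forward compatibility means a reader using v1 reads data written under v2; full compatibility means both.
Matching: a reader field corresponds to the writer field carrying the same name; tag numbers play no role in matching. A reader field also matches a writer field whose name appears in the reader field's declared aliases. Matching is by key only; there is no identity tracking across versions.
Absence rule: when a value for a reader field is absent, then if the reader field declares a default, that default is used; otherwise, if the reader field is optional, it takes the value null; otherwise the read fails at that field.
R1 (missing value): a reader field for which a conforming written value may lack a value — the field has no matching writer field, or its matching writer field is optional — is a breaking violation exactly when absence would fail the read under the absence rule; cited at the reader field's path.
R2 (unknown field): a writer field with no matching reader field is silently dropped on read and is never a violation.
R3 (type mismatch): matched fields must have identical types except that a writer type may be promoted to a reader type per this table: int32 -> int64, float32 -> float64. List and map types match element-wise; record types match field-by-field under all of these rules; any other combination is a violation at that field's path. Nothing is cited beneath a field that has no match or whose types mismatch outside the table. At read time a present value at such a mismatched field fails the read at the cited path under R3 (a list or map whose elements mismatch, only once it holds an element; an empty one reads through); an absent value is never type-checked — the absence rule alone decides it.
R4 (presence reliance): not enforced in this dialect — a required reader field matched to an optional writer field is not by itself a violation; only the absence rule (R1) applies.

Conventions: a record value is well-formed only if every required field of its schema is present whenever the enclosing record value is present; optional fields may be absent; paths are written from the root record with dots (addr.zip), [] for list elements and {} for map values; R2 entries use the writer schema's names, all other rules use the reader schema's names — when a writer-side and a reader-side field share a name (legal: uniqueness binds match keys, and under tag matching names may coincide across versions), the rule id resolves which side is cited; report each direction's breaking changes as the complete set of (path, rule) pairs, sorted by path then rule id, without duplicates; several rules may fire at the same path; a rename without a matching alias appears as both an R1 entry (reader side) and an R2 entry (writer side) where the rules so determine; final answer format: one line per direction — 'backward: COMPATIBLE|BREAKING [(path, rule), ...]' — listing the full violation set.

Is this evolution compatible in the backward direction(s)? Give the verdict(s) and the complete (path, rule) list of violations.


backward: BREAKING [(checksum, R1), (verified, R3)]

arrows below run writer -> reader for Device
backward on Device — v2 reading data written by v1:
  blob: paired with writer signature (bytes -> bytes; writer required)
  no writer field matches reader balance
  no writer field matches reader checksum
  price: paired with writer price (float64 -> float64; writer required)
  owner: paired with writer owner (string -> string; writer required)
  verified: paired with writer verified (bool -> bytes; writer required)
  archived: paired with writer archived (bool -> bool; writer required)
  writer weight: unknown to reader
  rule R1 violated at checksum
  rule R3 violated at verified
  => backward verdict for Device: BREAKING, 2 violation(s)
remaining Device differences; none change what is asked:
  renamed field weight to balance in record Device -> no rule fires on it in Device's dialect; the asked verdict holds
  renamed field signature to blob in record Device (alias signature declared on the renamed field) -> its effect on Device is confined to the forward direction, not asked


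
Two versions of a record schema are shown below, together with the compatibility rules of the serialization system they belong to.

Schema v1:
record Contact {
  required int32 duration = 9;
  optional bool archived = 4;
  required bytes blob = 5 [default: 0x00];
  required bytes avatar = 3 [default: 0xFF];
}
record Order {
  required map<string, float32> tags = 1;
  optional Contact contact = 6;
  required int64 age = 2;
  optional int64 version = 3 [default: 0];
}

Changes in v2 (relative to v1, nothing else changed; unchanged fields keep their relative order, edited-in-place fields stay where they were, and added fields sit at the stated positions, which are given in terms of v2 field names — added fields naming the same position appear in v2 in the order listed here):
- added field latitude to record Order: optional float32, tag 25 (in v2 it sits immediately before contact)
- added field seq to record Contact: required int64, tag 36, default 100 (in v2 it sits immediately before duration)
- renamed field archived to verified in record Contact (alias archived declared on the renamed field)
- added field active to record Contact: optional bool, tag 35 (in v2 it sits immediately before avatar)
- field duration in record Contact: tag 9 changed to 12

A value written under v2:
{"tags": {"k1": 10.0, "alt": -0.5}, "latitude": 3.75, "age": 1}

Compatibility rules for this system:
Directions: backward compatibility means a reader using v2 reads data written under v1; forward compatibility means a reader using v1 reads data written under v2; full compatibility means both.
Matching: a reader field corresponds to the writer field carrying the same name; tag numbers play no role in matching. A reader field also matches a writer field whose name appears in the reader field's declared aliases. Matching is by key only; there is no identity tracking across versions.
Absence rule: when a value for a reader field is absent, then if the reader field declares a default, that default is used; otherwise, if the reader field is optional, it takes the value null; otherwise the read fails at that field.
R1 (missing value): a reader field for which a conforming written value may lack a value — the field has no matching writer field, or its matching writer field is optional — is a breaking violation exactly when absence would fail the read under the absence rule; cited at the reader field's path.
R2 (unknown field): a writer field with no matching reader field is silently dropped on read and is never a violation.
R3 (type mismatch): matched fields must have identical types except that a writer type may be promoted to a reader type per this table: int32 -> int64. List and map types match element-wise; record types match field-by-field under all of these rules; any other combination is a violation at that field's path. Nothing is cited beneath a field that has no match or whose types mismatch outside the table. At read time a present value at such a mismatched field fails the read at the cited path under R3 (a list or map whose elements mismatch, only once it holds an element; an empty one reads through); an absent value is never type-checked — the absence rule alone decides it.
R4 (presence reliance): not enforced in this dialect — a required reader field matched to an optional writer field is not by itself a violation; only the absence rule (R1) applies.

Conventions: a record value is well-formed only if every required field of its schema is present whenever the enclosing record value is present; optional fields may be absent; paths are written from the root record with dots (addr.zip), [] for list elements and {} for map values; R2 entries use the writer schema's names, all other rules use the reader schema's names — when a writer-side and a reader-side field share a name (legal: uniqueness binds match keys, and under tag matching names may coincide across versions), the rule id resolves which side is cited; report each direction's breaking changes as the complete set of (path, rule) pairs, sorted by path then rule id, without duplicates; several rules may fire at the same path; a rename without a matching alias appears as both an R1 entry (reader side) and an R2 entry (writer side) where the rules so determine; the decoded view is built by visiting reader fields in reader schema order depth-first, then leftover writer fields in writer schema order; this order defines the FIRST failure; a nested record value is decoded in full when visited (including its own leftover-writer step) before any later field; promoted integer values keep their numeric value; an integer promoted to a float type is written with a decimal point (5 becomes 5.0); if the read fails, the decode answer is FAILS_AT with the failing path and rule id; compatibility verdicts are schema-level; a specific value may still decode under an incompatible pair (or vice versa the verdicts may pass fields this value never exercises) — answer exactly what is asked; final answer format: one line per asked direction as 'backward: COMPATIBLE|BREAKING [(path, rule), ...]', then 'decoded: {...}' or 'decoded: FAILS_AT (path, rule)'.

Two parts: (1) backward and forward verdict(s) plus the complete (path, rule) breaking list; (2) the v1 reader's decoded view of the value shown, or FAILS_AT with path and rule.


backward: COMPATIBLE []; forward: COMPATIBLE []; decoded: {"tags": {"k1": 10.0, "alt": -0.5}, "contact": null, "age": 1, "version": 0}

the writer's type comes first in each Order pair
backward analysis of Order with v2 as reader and v1 as writer:
  map<string, float32> -> map<string, float32>, writer required: tags aligns to tags
  latitude: no writer-side match
  Contact -> Contact, writer optional: contact aligns to contact
  int64 -> int64, writer required: age aligns to age
  int64 -> int64, writer optional: version aligns to version
  contact.seq: no writer-side match
  int32 -> int32, writer required: contact.duration aligns to contact.duration
  bool -> bool, writer optional: contact.verified aligns to contact.archived
  bytes -> bytes, writer required: contact.blob aligns to contact.blob
  contact.active: no writer-side match
  bytes -> bytes, writer required: contact.avatar aligns to contact.avatar
  => backward verdict for Order: COMPATIBLE, no violations
forward analysis of Order with v1 as reader and v2 as writer:
  map<string, float32> -> map<string, float32>, writer required: tags aligns to tags
  Contact -> Contact, writer optional: contact aligns to contact
  int64 -> int64, writer required: age aligns to age
  int64 -> int64, writer optional: version aligns to version
  writer field latitude has no reader counterpart
  int32 -> int32, writer required: contact.duration aligns to contact.duration
  contact.archived: no writer-side match
  bytes -> bytes, writer required: contact.blob aligns to contact.blob
  bytes -> bytes, writer required: contact.avatar aligns to contact.avatar
  writer field contact.seq has no reader counterpart
  writer field contact.verified has no reader counterpart
  writer field contact.active has no reader counterpart
  => forward verdict for Order: COMPATIBLE, no violations
migrating the Order value to v1:
  tags := {"k1": 10.0, "alt": -0.5}
  contact := null (not supplied -> null)
  age := 1
  version := 0 (no value, default fills)
  writer latitude: unmatched, discarded
  => decoded: {"tags": {"k1": 10.0, "alt": -0.5}, "contact": null, "age": 1, "version": 0}


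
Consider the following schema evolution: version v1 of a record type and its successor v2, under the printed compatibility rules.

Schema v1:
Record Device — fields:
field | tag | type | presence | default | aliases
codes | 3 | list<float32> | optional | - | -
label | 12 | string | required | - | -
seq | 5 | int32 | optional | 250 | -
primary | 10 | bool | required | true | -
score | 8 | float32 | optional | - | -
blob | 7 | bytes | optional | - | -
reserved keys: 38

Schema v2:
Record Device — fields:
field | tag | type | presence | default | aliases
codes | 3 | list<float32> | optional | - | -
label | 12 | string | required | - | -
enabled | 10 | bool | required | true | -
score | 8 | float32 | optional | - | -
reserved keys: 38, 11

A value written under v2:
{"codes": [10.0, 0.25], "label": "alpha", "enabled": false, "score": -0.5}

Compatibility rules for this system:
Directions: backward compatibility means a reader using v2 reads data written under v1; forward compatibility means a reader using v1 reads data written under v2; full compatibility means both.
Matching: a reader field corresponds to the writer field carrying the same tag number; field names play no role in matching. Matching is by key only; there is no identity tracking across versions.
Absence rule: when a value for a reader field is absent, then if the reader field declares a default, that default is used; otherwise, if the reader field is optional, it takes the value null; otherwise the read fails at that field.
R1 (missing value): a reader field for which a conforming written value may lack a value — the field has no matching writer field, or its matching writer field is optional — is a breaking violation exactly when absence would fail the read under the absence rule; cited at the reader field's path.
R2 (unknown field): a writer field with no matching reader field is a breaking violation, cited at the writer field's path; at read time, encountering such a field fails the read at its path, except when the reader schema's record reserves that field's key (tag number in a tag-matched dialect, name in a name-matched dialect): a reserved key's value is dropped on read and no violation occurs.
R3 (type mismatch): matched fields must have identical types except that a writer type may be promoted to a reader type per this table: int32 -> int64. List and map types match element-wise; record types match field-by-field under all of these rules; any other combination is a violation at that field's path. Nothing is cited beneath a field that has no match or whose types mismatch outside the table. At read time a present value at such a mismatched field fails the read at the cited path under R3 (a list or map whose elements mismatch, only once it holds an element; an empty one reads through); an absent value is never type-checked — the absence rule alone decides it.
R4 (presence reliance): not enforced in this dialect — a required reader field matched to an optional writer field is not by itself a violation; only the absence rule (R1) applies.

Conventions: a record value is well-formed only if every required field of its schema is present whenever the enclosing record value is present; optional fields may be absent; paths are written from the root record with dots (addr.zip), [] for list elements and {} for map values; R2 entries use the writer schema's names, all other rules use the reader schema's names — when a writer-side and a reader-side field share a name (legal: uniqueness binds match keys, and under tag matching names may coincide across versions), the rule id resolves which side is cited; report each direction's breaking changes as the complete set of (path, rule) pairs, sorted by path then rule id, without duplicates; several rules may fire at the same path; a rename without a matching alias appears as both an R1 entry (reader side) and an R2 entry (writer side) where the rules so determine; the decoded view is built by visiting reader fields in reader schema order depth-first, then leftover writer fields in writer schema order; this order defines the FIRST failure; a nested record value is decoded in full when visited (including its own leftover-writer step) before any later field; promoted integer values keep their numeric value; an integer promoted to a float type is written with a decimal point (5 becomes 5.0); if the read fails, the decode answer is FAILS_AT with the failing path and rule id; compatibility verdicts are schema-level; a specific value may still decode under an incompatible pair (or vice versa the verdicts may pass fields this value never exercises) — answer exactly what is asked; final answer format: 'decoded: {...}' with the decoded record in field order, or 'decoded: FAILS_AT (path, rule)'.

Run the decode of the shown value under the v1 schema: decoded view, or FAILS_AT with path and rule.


decoded: {"codes": [10.0, 0.25], "label": "alpha", "seq": 250, "primary": false, "score": -0.5, "blob": null}

arrows below run writer -> reader for Device
migrating the Device value to v1:
  codes := [10.0, 0.25]
  label := "alpha"
  seq := 250 (no value, default fills)
  primary := false (from writer enabled)
  score := -0.5
  blob := null (not supplied -> null)
  => decoded: {"codes": [10.0, 0.25], "label": "alpha", "seq": 250, "primary": false, "score": -0.5, "blob": null}
ruling out the remaining Device differences:
  removed field blob from record Device -> a verdict-level change on Device — the shown value reads the same
  renamed field primary to enabled in record Device -> fires no rule on Device under this dialect and leaves the result unchanged
  removed field seq from record Device -> a verdict-level change on Device — the shown value reads the same


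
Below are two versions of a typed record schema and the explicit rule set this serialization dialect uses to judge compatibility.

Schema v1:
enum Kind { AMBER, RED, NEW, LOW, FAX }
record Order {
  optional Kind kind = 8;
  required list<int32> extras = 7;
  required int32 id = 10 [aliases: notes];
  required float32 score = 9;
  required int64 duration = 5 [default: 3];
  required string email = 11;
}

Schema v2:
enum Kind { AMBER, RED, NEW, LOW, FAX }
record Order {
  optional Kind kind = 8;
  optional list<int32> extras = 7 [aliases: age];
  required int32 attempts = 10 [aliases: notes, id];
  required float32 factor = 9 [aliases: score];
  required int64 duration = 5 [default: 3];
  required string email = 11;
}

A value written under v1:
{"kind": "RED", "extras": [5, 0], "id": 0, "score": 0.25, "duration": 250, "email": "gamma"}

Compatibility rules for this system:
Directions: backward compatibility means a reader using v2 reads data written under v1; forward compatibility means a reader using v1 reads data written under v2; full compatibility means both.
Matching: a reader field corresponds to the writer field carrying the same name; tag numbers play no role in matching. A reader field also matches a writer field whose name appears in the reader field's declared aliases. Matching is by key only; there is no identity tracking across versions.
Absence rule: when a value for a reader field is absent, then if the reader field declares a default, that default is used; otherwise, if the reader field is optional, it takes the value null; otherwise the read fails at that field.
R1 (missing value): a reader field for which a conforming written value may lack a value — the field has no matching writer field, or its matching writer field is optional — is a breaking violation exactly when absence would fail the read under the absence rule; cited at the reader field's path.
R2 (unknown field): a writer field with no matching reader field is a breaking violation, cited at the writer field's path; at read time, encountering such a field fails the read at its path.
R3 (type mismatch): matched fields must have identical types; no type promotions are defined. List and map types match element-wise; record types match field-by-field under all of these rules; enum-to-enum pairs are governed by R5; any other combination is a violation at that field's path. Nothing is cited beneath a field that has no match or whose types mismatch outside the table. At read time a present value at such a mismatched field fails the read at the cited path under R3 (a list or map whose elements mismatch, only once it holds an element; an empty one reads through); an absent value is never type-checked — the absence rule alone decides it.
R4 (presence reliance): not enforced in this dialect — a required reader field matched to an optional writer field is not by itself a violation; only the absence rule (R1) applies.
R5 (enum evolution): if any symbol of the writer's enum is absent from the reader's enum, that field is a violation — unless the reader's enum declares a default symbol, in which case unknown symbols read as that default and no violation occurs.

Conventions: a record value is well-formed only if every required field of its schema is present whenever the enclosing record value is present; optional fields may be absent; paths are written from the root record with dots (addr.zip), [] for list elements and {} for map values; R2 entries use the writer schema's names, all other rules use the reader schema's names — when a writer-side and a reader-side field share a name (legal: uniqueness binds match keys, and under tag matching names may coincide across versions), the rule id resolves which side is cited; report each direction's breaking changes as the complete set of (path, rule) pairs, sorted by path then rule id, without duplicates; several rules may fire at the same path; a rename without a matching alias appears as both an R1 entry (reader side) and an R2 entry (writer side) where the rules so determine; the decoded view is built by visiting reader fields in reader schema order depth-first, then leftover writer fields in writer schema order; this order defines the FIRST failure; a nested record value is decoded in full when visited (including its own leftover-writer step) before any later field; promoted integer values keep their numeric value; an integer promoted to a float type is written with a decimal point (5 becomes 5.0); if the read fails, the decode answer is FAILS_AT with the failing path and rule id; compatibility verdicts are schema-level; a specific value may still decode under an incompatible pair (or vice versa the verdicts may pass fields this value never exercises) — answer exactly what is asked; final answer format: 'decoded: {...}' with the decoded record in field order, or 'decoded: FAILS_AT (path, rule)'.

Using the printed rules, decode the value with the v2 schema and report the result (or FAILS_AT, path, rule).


the writer's type comes first in each Order pair
decode (reader v2):
  kind := "RED"
  extras := [5, 0]
  attempts := 0 (from writer id)
  factor := 0.25 (from writer score)
  duration := 250
  email := "gamma"
  => decoded: {"kind": "RED", "extras": [5, 0], "attempts": 0, "factor": 0.25, "duration": 250, "email": "gamma"}
diffs on Order not affecting the asked answer:
  field extras in record Order: required changed to optional -> shifts the Order verdicts, not this decode

decoded: {"kind": "RED", "extras": [5, 0], "attempts": 0, "factor": 0.25, "duration": 250, "email": "gamma"}


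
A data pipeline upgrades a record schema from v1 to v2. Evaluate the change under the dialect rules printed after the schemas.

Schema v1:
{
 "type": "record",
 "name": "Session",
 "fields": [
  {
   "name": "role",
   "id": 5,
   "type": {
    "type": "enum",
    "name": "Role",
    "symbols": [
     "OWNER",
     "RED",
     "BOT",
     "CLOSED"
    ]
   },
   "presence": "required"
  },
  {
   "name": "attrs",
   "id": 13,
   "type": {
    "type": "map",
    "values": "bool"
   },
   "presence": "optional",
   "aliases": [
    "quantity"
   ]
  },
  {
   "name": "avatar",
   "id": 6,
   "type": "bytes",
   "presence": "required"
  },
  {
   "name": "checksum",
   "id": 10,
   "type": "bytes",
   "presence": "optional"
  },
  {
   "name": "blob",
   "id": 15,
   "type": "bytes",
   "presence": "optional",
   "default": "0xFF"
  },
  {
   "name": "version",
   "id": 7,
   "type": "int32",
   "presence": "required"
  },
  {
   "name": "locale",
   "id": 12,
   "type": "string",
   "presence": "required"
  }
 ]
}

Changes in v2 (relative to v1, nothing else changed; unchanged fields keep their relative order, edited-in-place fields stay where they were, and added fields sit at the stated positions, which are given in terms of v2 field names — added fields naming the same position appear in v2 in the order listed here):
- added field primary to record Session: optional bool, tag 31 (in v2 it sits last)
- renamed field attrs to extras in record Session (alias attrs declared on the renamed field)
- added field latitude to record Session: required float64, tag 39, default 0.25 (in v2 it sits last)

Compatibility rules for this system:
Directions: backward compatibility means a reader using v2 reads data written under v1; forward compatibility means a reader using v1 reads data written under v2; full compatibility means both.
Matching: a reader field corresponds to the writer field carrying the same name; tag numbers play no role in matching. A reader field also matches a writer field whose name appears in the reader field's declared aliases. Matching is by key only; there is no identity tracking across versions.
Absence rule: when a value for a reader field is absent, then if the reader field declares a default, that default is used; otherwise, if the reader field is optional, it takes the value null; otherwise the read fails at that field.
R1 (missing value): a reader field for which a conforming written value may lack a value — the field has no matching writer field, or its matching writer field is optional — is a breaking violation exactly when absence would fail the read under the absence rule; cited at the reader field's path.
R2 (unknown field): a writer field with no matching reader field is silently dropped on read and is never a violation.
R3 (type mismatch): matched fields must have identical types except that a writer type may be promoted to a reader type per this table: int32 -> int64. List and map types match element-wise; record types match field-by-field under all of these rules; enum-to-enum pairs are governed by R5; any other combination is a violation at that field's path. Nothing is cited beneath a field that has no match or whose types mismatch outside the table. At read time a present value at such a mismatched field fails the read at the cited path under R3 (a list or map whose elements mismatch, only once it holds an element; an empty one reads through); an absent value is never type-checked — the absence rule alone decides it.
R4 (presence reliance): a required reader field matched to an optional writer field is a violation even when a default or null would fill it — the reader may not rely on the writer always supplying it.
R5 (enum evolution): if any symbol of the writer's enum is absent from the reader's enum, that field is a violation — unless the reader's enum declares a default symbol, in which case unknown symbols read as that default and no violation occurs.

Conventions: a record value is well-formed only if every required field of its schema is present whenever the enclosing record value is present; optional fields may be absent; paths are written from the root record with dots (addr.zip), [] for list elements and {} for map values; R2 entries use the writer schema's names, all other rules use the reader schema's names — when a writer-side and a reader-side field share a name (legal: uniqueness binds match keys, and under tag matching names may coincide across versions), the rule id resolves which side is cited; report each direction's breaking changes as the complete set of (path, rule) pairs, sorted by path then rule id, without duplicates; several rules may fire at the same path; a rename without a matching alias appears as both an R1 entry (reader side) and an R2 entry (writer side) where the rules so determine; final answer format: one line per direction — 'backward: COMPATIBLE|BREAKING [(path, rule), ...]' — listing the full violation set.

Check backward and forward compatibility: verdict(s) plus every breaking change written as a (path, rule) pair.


arrows below run writer -> reader for Session
backward analysis of Session with v2 as reader and v1 as writer:
  role: paired with writer role (Role -> Role; writer required)
  extras: paired with writer attrs (map<string, bool> -> map<string, bool>; writer optional)
  avatar: paired with writer avatar (bytes -> bytes; writer required)
  checksum: paired with writer checksum (bytes -> bytes; writer optional)
  blob: paired with writer blob (bytes -> bytes; writer optional)
  version: paired with writer version (int32 -> int32; writer required)
  locale: paired with writer locale (string -> string; writer required)
  primary has no writer counterpart
  latitude has no writer counterpart
  nothing fires on Session: backward is COMPATIBLE
forward analysis of Session with v1 as reader and v2 as writer:
  role: paired with writer role (Role -> Role; writer required)
  attrs has no writer counterpart
  avatar: paired with writer avatar (bytes -> bytes; writer required)
  checksum: paired with writer checksum (bytes -> bytes; writer optional)
  blob: paired with writer blob (bytes -> bytes; writer optional)
  version: paired with writer version (int32 -> int32; writer required)
  locale: paired with writer locale (string -> string; writer required)
  extras (writer side), unknown to reader
  primary (writer side), unknown to reader
  latitude (writer side), unknown to reader
  nothing fires on Session: forward is COMPATIBLE

backward: COMPATIBLE []; forward: COMPATIBLE []
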